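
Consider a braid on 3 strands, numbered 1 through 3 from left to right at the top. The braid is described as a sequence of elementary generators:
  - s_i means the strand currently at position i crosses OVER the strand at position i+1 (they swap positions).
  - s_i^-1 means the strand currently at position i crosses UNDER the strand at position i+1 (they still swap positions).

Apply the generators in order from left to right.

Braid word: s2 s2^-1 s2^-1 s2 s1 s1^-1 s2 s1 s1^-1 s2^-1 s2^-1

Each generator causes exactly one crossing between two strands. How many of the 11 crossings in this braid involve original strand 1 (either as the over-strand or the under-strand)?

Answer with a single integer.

Answer: 4

Derivation:
Gen 1: crossing 2x3. Involves strand 1? no. Count so far: 0
Gen 2: crossing 3x2. Involves strand 1? no. Count so far: 0
Gen 3: crossing 2x3. Involves strand 1? no. Count so far: 0
Gen 4: crossing 3x2. Involves strand 1? no. Count so far: 0
Gen 5: crossing 1x2. Involves strand 1? yes. Count so far: 1
Gen 6: crossing 2x1. Involves strand 1? yes. Count so far: 2
Gen 7: crossing 2x3. Involves strand 1? no. Count so far: 2
Gen 8: crossing 1x3. Involves strand 1? yes. Count so far: 3
Gen 9: crossing 3x1. Involves strand 1? yes. Count so far: 4
Gen 10: crossing 3x2. Involves strand 1? no. Count so far: 4
Gen 11: crossing 2x3. Involves strand 1? no. Count so far: 4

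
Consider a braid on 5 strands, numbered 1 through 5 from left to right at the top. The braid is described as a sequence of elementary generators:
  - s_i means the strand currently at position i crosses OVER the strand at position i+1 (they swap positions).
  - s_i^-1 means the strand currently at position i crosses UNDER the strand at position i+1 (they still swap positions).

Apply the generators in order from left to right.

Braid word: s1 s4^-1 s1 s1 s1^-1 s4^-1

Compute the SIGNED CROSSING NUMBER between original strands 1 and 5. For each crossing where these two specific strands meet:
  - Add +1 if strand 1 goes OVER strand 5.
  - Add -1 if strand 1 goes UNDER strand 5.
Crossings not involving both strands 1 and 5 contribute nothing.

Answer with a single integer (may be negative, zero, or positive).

Gen 1: crossing 1x2. Both 1&5? no. Sum: 0
Gen 2: crossing 4x5. Both 1&5? no. Sum: 0
Gen 3: crossing 2x1. Both 1&5? no. Sum: 0
Gen 4: crossing 1x2. Both 1&5? no. Sum: 0
Gen 5: crossing 2x1. Both 1&5? no. Sum: 0
Gen 6: crossing 5x4. Both 1&5? no. Sum: 0

Answer: 0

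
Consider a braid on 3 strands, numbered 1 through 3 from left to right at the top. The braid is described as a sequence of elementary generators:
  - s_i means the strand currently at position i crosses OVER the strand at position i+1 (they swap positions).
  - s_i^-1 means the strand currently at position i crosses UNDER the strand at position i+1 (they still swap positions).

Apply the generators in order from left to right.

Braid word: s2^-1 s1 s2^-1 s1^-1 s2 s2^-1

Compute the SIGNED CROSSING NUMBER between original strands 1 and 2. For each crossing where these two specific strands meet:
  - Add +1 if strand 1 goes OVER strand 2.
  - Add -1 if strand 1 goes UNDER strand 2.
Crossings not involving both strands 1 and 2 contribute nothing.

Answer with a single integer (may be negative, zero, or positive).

Gen 1: crossing 2x3. Both 1&2? no. Sum: 0
Gen 2: crossing 1x3. Both 1&2? no. Sum: 0
Gen 3: 1 under 2. Both 1&2? yes. Contrib: -1. Sum: -1
Gen 4: crossing 3x2. Both 1&2? no. Sum: -1
Gen 5: crossing 3x1. Both 1&2? no. Sum: -1
Gen 6: crossing 1x3. Both 1&2? no. Sum: -1

Answer: -1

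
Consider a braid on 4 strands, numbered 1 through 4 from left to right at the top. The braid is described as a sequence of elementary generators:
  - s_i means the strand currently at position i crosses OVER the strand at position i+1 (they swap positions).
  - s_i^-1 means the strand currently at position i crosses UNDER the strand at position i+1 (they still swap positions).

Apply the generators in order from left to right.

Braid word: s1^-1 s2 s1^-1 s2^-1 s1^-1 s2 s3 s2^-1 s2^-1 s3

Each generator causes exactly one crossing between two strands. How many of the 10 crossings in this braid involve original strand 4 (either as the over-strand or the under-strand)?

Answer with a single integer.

Gen 1: crossing 1x2. Involves strand 4? no. Count so far: 0
Gen 2: crossing 1x3. Involves strand 4? no. Count so far: 0
Gen 3: crossing 2x3. Involves strand 4? no. Count so far: 0
Gen 4: crossing 2x1. Involves strand 4? no. Count so far: 0
Gen 5: crossing 3x1. Involves strand 4? no. Count so far: 0
Gen 6: crossing 3x2. Involves strand 4? no. Count so far: 0
Gen 7: crossing 3x4. Involves strand 4? yes. Count so far: 1
Gen 8: crossing 2x4. Involves strand 4? yes. Count so far: 2
Gen 9: crossing 4x2. Involves strand 4? yes. Count so far: 3
Gen 10: crossing 4x3. Involves strand 4? yes. Count so far: 4

Answer: 4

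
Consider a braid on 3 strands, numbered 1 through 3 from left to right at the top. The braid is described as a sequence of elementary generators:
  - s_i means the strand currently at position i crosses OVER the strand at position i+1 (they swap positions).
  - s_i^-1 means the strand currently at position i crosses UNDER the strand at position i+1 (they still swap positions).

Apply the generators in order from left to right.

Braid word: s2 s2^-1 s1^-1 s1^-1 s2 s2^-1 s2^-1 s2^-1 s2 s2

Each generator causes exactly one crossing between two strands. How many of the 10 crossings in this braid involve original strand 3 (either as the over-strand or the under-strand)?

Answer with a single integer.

Answer: 8

Derivation:
Gen 1: crossing 2x3. Involves strand 3? yes. Count so far: 1
Gen 2: crossing 3x2. Involves strand 3? yes. Count so far: 2
Gen 3: crossing 1x2. Involves strand 3? no. Count so far: 2
Gen 4: crossing 2x1. Involves strand 3? no. Count so far: 2
Gen 5: crossing 2x3. Involves strand 3? yes. Count so far: 3
Gen 6: crossing 3x2. Involves strand 3? yes. Count so far: 4
Gen 7: crossing 2x3. Involves strand 3? yes. Count so far: 5
Gen 8: crossing 3x2. Involves strand 3? yes. Count so far: 6
Gen 9: crossing 2x3. Involves strand 3? yes. Count so far: 7
Gen 10: crossing 3x2. Involves strand 3? yes. Count so far: 8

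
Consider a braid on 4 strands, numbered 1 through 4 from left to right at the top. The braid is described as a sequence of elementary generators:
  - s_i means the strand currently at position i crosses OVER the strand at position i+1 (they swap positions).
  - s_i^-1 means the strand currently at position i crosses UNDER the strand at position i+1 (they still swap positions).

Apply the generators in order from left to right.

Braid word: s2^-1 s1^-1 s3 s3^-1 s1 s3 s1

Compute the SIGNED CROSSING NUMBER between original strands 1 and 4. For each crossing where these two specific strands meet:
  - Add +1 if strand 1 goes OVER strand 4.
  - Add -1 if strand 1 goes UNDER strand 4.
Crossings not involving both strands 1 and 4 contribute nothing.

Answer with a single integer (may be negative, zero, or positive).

Answer: 0

Derivation:
Gen 1: crossing 2x3. Both 1&4? no. Sum: 0
Gen 2: crossing 1x3. Both 1&4? no. Sum: 0
Gen 3: crossing 2x4. Both 1&4? no. Sum: 0
Gen 4: crossing 4x2. Both 1&4? no. Sum: 0
Gen 5: crossing 3x1. Both 1&4? no. Sum: 0
Gen 6: crossing 2x4. Both 1&4? no. Sum: 0
Gen 7: crossing 1x3. Both 1&4? no. Sum: 0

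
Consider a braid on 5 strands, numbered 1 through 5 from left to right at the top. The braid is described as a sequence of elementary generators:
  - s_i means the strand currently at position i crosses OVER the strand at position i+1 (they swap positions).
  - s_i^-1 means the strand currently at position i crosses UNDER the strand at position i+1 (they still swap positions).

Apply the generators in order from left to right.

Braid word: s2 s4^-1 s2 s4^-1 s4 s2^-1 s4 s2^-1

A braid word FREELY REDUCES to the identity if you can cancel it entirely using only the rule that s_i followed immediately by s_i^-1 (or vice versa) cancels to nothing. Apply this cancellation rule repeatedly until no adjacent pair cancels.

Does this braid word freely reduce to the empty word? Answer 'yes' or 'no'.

Gen 1 (s2): push. Stack: [s2]
Gen 2 (s4^-1): push. Stack: [s2 s4^-1]
Gen 3 (s2): push. Stack: [s2 s4^-1 s2]
Gen 4 (s4^-1): push. Stack: [s2 s4^-1 s2 s4^-1]
Gen 5 (s4): cancels prior s4^-1. Stack: [s2 s4^-1 s2]
Gen 6 (s2^-1): cancels prior s2. Stack: [s2 s4^-1]
Gen 7 (s4): cancels prior s4^-1. Stack: [s2]
Gen 8 (s2^-1): cancels prior s2. Stack: []
Reduced word: (empty)

Answer: yes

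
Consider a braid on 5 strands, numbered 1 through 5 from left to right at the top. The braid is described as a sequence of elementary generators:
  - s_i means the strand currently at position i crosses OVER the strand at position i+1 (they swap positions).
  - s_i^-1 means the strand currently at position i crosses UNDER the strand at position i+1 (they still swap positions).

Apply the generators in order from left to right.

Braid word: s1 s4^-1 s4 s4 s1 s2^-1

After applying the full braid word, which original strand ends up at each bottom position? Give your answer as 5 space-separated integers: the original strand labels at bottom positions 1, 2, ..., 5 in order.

Answer: 1 3 2 5 4

Derivation:
Gen 1 (s1): strand 1 crosses over strand 2. Perm now: [2 1 3 4 5]
Gen 2 (s4^-1): strand 4 crosses under strand 5. Perm now: [2 1 3 5 4]
Gen 3 (s4): strand 5 crosses over strand 4. Perm now: [2 1 3 4 5]
Gen 4 (s4): strand 4 crosses over strand 5. Perm now: [2 1 3 5 4]
Gen 5 (s1): strand 2 crosses over strand 1. Perm now: [1 2 3 5 4]
Gen 6 (s2^-1): strand 2 crosses under strand 3. Perm now: [1 3 2 5 4]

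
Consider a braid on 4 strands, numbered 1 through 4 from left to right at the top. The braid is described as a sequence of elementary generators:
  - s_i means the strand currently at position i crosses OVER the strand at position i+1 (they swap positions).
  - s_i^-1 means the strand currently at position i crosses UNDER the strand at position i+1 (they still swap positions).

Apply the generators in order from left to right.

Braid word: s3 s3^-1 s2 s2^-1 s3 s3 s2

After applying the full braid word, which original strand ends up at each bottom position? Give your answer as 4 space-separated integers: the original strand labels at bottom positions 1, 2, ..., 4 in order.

Answer: 1 3 2 4

Derivation:
Gen 1 (s3): strand 3 crosses over strand 4. Perm now: [1 2 4 3]
Gen 2 (s3^-1): strand 4 crosses under strand 3. Perm now: [1 2 3 4]
Gen 3 (s2): strand 2 crosses over strand 3. Perm now: [1 3 2 4]
Gen 4 (s2^-1): strand 3 crosses under strand 2. Perm now: [1 2 3 4]
Gen 5 (s3): strand 3 crosses over strand 4. Perm now: [1 2 4 3]
Gen 6 (s3): strand 4 crosses over strand 3. Perm now: [1 2 3 4]
Gen 7 (s2): strand 2 crosses over strand 3. Perm now: [1 3 2 4]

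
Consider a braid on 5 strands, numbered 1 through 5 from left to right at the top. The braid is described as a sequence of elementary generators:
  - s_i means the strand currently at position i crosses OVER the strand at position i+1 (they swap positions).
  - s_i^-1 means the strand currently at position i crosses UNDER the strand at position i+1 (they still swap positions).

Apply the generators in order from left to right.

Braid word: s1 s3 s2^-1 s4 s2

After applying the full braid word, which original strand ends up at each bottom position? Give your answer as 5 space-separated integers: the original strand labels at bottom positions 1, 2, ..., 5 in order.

Answer: 2 1 4 5 3

Derivation:
Gen 1 (s1): strand 1 crosses over strand 2. Perm now: [2 1 3 4 5]
Gen 2 (s3): strand 3 crosses over strand 4. Perm now: [2 1 4 3 5]
Gen 3 (s2^-1): strand 1 crosses under strand 4. Perm now: [2 4 1 3 5]
Gen 4 (s4): strand 3 crosses over strand 5. Perm now: [2 4 1 5 3]
Gen 5 (s2): strand 4 crosses over strand 1. Perm now: [2 1 4 5 3]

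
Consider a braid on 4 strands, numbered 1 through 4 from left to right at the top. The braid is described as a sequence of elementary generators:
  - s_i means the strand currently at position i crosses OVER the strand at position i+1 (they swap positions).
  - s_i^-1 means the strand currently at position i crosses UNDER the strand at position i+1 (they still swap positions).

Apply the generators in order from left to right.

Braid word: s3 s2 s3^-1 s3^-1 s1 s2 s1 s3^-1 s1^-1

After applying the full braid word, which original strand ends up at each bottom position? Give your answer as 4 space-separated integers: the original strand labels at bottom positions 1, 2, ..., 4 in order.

Gen 1 (s3): strand 3 crosses over strand 4. Perm now: [1 2 4 3]
Gen 2 (s2): strand 2 crosses over strand 4. Perm now: [1 4 2 3]
Gen 3 (s3^-1): strand 2 crosses under strand 3. Perm now: [1 4 3 2]
Gen 4 (s3^-1): strand 3 crosses under strand 2. Perm now: [1 4 2 3]
Gen 5 (s1): strand 1 crosses over strand 4. Perm now: [4 1 2 3]
Gen 6 (s2): strand 1 crosses over strand 2. Perm now: [4 2 1 3]
Gen 7 (s1): strand 4 crosses over strand 2. Perm now: [2 4 1 3]
Gen 8 (s3^-1): strand 1 crosses under strand 3. Perm now: [2 4 3 1]
Gen 9 (s1^-1): strand 2 crosses under strand 4. Perm now: [4 2 3 1]

Answer: 4 2 3 1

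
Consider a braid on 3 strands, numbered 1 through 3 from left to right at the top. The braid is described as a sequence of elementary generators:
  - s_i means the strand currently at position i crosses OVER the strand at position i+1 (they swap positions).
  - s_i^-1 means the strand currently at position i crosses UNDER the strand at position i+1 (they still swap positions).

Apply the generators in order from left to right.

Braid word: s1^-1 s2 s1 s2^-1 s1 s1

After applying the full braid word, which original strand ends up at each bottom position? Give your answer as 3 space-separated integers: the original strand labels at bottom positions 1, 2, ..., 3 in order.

Gen 1 (s1^-1): strand 1 crosses under strand 2. Perm now: [2 1 3]
Gen 2 (s2): strand 1 crosses over strand 3. Perm now: [2 3 1]
Gen 3 (s1): strand 2 crosses over strand 3. Perm now: [3 2 1]
Gen 4 (s2^-1): strand 2 crosses under strand 1. Perm now: [3 1 2]
Gen 5 (s1): strand 3 crosses over strand 1. Perm now: [1 3 2]
Gen 6 (s1): strand 1 crosses over strand 3. Perm now: [3 1 2]

Answer: 3 1 2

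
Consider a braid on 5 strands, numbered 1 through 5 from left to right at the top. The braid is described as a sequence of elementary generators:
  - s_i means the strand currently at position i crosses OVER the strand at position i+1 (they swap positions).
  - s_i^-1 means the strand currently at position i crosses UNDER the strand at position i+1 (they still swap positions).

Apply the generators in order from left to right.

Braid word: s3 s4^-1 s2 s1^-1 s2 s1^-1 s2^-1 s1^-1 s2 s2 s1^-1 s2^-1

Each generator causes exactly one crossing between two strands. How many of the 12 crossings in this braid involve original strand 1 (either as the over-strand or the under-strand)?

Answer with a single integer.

Gen 1: crossing 3x4. Involves strand 1? no. Count so far: 0
Gen 2: crossing 3x5. Involves strand 1? no. Count so far: 0
Gen 3: crossing 2x4. Involves strand 1? no. Count so far: 0
Gen 4: crossing 1x4. Involves strand 1? yes. Count so far: 1
Gen 5: crossing 1x2. Involves strand 1? yes. Count so far: 2
Gen 6: crossing 4x2. Involves strand 1? no. Count so far: 2
Gen 7: crossing 4x1. Involves strand 1? yes. Count so far: 3
Gen 8: crossing 2x1. Involves strand 1? yes. Count so far: 4
Gen 9: crossing 2x4. Involves strand 1? no. Count so far: 4
Gen 10: crossing 4x2. Involves strand 1? no. Count so far: 4
Gen 11: crossing 1x2. Involves strand 1? yes. Count so far: 5
Gen 12: crossing 1x4. Involves strand 1? yes. Count so far: 6

Answer: 6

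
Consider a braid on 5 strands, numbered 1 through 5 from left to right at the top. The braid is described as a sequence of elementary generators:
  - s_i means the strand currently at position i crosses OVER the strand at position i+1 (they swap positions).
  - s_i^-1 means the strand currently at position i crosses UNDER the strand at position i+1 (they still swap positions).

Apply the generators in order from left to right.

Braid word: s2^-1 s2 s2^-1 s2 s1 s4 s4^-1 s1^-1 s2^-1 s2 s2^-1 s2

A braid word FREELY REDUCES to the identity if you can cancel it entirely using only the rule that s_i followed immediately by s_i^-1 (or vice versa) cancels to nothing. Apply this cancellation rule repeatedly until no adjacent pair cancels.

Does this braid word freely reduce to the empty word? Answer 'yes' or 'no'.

Answer: yes

Derivation:
Gen 1 (s2^-1): push. Stack: [s2^-1]
Gen 2 (s2): cancels prior s2^-1. Stack: []
Gen 3 (s2^-1): push. Stack: [s2^-1]
Gen 4 (s2): cancels prior s2^-1. Stack: []
Gen 5 (s1): push. Stack: [s1]
Gen 6 (s4): push. Stack: [s1 s4]
Gen 7 (s4^-1): cancels prior s4. Stack: [s1]
Gen 8 (s1^-1): cancels prior s1. Stack: []
Gen 9 (s2^-1): push. Stack: [s2^-1]
Gen 10 (s2): cancels prior s2^-1. Stack: []
Gen 11 (s2^-1): push. Stack: [s2^-1]
Gen 12 (s2): cancels prior s2^-1. Stack: []
Reduced word: (empty)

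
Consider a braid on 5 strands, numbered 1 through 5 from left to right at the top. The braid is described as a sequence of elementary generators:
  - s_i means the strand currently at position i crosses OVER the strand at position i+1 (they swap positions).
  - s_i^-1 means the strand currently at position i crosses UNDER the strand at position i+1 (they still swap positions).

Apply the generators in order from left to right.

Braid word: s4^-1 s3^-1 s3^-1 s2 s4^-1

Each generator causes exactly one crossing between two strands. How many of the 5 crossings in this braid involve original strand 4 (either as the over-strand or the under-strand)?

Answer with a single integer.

Gen 1: crossing 4x5. Involves strand 4? yes. Count so far: 1
Gen 2: crossing 3x5. Involves strand 4? no. Count so far: 1
Gen 3: crossing 5x3. Involves strand 4? no. Count so far: 1
Gen 4: crossing 2x3. Involves strand 4? no. Count so far: 1
Gen 5: crossing 5x4. Involves strand 4? yes. Count so far: 2

Answer: 2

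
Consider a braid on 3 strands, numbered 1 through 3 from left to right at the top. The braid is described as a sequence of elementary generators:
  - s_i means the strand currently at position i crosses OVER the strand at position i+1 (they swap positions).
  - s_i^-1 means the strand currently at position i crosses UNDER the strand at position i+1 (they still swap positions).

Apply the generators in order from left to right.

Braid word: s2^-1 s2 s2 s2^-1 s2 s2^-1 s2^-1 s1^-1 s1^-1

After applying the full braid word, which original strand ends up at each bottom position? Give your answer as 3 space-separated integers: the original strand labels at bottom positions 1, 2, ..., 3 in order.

Answer: 1 3 2

Derivation:
Gen 1 (s2^-1): strand 2 crosses under strand 3. Perm now: [1 3 2]
Gen 2 (s2): strand 3 crosses over strand 2. Perm now: [1 2 3]
Gen 3 (s2): strand 2 crosses over strand 3. Perm now: [1 3 2]
Gen 4 (s2^-1): strand 3 crosses under strand 2. Perm now: [1 2 3]
Gen 5 (s2): strand 2 crosses over strand 3. Perm now: [1 3 2]
Gen 6 (s2^-1): strand 3 crosses under strand 2. Perm now: [1 2 3]
Gen 7 (s2^-1): strand 2 crosses under strand 3. Perm now: [1 3 2]
Gen 8 (s1^-1): strand 1 crosses under strand 3. Perm now: [3 1 2]
Gen 9 (s1^-1): strand 3 crosses under strand 1. Perm now: [1 3 2]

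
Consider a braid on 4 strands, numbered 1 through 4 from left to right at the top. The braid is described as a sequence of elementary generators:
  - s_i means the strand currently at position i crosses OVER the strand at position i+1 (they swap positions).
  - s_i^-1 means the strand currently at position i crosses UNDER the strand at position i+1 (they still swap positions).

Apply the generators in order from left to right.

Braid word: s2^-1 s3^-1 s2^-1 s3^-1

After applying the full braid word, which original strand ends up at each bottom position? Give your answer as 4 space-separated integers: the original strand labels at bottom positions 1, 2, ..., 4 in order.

Gen 1 (s2^-1): strand 2 crosses under strand 3. Perm now: [1 3 2 4]
Gen 2 (s3^-1): strand 2 crosses under strand 4. Perm now: [1 3 4 2]
Gen 3 (s2^-1): strand 3 crosses under strand 4. Perm now: [1 4 3 2]
Gen 4 (s3^-1): strand 3 crosses under strand 2. Perm now: [1 4 2 3]

Answer: 1 4 2 3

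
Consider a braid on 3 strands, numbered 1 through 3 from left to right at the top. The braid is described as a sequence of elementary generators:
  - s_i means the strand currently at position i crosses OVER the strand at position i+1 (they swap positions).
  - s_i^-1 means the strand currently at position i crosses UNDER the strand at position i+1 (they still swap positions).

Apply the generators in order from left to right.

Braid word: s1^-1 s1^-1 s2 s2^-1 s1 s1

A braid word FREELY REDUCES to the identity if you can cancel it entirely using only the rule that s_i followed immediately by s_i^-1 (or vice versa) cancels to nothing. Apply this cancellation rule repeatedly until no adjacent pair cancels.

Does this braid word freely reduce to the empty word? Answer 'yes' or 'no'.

Answer: yes

Derivation:
Gen 1 (s1^-1): push. Stack: [s1^-1]
Gen 2 (s1^-1): push. Stack: [s1^-1 s1^-1]
Gen 3 (s2): push. Stack: [s1^-1 s1^-1 s2]
Gen 4 (s2^-1): cancels prior s2. Stack: [s1^-1 s1^-1]
Gen 5 (s1): cancels prior s1^-1. Stack: [s1^-1]
Gen 6 (s1): cancels prior s1^-1. Stack: []
Reduced word: (empty)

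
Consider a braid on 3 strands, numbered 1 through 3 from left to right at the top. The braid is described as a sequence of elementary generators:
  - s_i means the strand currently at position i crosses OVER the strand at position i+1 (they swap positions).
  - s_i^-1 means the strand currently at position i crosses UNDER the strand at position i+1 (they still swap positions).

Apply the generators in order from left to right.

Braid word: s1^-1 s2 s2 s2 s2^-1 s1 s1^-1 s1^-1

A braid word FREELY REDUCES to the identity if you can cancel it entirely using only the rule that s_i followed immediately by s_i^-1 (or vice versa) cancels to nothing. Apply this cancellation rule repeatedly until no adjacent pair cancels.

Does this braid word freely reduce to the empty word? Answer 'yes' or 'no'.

Answer: no

Derivation:
Gen 1 (s1^-1): push. Stack: [s1^-1]
Gen 2 (s2): push. Stack: [s1^-1 s2]
Gen 3 (s2): push. Stack: [s1^-1 s2 s2]
Gen 4 (s2): push. Stack: [s1^-1 s2 s2 s2]
Gen 5 (s2^-1): cancels prior s2. Stack: [s1^-1 s2 s2]
Gen 6 (s1): push. Stack: [s1^-1 s2 s2 s1]
Gen 7 (s1^-1): cancels prior s1. Stack: [s1^-1 s2 s2]
Gen 8 (s1^-1): push. Stack: [s1^-1 s2 s2 s1^-1]
Reduced word: s1^-1 s2 s2 s1^-1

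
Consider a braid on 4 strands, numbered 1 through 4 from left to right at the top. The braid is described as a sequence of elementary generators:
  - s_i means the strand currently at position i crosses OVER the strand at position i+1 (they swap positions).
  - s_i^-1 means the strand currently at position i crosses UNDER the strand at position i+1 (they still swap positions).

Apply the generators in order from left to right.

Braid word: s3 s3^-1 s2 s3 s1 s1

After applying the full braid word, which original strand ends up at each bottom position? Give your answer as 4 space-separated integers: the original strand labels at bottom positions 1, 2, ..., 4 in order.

Answer: 1 3 4 2

Derivation:
Gen 1 (s3): strand 3 crosses over strand 4. Perm now: [1 2 4 3]
Gen 2 (s3^-1): strand 4 crosses under strand 3. Perm now: [1 2 3 4]
Gen 3 (s2): strand 2 crosses over strand 3. Perm now: [1 3 2 4]
Gen 4 (s3): strand 2 crosses over strand 4. Perm now: [1 3 4 2]
Gen 5 (s1): strand 1 crosses over strand 3. Perm now: [3 1 4 2]
Gen 6 (s1): strand 3 crosses over strand 1. Perm now: [1 3 4 2]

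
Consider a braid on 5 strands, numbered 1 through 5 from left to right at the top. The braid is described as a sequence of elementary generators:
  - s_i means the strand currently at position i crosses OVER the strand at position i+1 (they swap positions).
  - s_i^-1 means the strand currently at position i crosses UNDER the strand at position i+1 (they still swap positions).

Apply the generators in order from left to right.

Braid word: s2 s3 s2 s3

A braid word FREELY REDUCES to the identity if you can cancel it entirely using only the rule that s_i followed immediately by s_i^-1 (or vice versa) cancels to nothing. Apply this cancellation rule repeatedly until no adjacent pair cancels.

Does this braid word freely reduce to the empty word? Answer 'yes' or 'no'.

Answer: no

Derivation:
Gen 1 (s2): push. Stack: [s2]
Gen 2 (s3): push. Stack: [s2 s3]
Gen 3 (s2): push. Stack: [s2 s3 s2]
Gen 4 (s3): push. Stack: [s2 s3 s2 s3]
Reduced word: s2 s3 s2 s3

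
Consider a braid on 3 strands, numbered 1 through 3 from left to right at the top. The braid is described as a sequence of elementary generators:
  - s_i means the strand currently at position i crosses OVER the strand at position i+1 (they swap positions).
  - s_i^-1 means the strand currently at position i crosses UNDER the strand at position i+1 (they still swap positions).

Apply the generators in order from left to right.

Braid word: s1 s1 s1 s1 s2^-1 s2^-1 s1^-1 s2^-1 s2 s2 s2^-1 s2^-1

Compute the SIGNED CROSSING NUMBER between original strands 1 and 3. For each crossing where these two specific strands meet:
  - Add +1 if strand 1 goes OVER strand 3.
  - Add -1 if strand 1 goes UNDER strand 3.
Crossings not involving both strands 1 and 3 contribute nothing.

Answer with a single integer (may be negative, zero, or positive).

Answer: -1

Derivation:
Gen 1: crossing 1x2. Both 1&3? no. Sum: 0
Gen 2: crossing 2x1. Both 1&3? no. Sum: 0
Gen 3: crossing 1x2. Both 1&3? no. Sum: 0
Gen 4: crossing 2x1. Both 1&3? no. Sum: 0
Gen 5: crossing 2x3. Both 1&3? no. Sum: 0
Gen 6: crossing 3x2. Both 1&3? no. Sum: 0
Gen 7: crossing 1x2. Both 1&3? no. Sum: 0
Gen 8: 1 under 3. Both 1&3? yes. Contrib: -1. Sum: -1
Gen 9: 3 over 1. Both 1&3? yes. Contrib: -1. Sum: -2
Gen 10: 1 over 3. Both 1&3? yes. Contrib: +1. Sum: -1
Gen 11: 3 under 1. Both 1&3? yes. Contrib: +1. Sum: 0
Gen 12: 1 under 3. Both 1&3? yes. Contrib: -1. Sum: -1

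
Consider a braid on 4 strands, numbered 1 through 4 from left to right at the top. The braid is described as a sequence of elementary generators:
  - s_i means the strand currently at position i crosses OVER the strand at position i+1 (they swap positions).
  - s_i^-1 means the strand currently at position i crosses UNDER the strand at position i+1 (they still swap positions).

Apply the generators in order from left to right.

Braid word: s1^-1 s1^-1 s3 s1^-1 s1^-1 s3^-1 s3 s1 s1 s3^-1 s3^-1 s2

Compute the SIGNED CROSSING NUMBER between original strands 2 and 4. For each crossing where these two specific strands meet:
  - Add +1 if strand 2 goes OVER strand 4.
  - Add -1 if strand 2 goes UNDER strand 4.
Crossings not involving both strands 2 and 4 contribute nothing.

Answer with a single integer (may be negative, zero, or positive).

Answer: 1

Derivation:
Gen 1: crossing 1x2. Both 2&4? no. Sum: 0
Gen 2: crossing 2x1. Both 2&4? no. Sum: 0
Gen 3: crossing 3x4. Both 2&4? no. Sum: 0
Gen 4: crossing 1x2. Both 2&4? no. Sum: 0
Gen 5: crossing 2x1. Both 2&4? no. Sum: 0
Gen 6: crossing 4x3. Both 2&4? no. Sum: 0
Gen 7: crossing 3x4. Both 2&4? no. Sum: 0
Gen 8: crossing 1x2. Both 2&4? no. Sum: 0
Gen 9: crossing 2x1. Both 2&4? no. Sum: 0
Gen 10: crossing 4x3. Both 2&4? no. Sum: 0
Gen 11: crossing 3x4. Both 2&4? no. Sum: 0
Gen 12: 2 over 4. Both 2&4? yes. Contrib: +1. Sum: 1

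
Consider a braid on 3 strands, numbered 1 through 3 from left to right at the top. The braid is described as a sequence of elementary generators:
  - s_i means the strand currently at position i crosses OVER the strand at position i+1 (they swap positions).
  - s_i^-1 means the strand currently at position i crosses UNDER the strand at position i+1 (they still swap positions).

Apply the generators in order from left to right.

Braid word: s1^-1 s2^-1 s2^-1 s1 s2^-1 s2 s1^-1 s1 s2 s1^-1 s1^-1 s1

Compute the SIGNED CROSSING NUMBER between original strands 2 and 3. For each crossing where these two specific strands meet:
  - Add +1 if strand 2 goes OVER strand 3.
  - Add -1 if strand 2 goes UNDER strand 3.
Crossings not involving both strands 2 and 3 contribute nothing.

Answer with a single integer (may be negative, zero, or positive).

Answer: -1

Derivation:
Gen 1: crossing 1x2. Both 2&3? no. Sum: 0
Gen 2: crossing 1x3. Both 2&3? no. Sum: 0
Gen 3: crossing 3x1. Both 2&3? no. Sum: 0
Gen 4: crossing 2x1. Both 2&3? no. Sum: 0
Gen 5: 2 under 3. Both 2&3? yes. Contrib: -1. Sum: -1
Gen 6: 3 over 2. Both 2&3? yes. Contrib: -1. Sum: -2
Gen 7: crossing 1x2. Both 2&3? no. Sum: -2
Gen 8: crossing 2x1. Both 2&3? no. Sum: -2
Gen 9: 2 over 3. Both 2&3? yes. Contrib: +1. Sum: -1
Gen 10: crossing 1x3. Both 2&3? no. Sum: -1
Gen 11: crossing 3x1. Both 2&3? no. Sum: -1
Gen 12: crossing 1x3. Both 2&3? no. Sum: -1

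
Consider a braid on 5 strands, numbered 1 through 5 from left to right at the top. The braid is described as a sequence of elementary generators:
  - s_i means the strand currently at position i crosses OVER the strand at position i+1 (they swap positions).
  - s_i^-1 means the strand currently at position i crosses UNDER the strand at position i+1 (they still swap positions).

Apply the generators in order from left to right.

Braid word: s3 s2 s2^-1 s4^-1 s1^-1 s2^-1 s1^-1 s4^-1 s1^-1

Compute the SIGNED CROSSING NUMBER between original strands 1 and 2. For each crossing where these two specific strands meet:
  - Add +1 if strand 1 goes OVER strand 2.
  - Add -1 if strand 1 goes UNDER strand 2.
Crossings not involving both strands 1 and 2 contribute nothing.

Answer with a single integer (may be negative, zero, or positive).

Gen 1: crossing 3x4. Both 1&2? no. Sum: 0
Gen 2: crossing 2x4. Both 1&2? no. Sum: 0
Gen 3: crossing 4x2. Both 1&2? no. Sum: 0
Gen 4: crossing 3x5. Both 1&2? no. Sum: 0
Gen 5: 1 under 2. Both 1&2? yes. Contrib: -1. Sum: -1
Gen 6: crossing 1x4. Both 1&2? no. Sum: -1
Gen 7: crossing 2x4. Both 1&2? no. Sum: -1
Gen 8: crossing 5x3. Both 1&2? no. Sum: -1
Gen 9: crossing 4x2. Both 1&2? no. Sum: -1

Answer: -1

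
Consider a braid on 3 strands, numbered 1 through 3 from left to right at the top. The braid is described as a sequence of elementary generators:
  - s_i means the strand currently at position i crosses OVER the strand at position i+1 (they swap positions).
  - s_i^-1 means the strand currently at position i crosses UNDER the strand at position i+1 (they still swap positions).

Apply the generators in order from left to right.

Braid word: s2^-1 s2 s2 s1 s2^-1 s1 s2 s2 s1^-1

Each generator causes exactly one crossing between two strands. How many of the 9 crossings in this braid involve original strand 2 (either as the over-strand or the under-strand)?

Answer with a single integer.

Gen 1: crossing 2x3. Involves strand 2? yes. Count so far: 1
Gen 2: crossing 3x2. Involves strand 2? yes. Count so far: 2
Gen 3: crossing 2x3. Involves strand 2? yes. Count so far: 3
Gen 4: crossing 1x3. Involves strand 2? no. Count so far: 3
Gen 5: crossing 1x2. Involves strand 2? yes. Count so far: 4
Gen 6: crossing 3x2. Involves strand 2? yes. Count so far: 5
Gen 7: crossing 3x1. Involves strand 2? no. Count so far: 5
Gen 8: crossing 1x3. Involves strand 2? no. Count so far: 5
Gen 9: crossing 2x3. Involves strand 2? yes. Count so far: 6

Answer: 6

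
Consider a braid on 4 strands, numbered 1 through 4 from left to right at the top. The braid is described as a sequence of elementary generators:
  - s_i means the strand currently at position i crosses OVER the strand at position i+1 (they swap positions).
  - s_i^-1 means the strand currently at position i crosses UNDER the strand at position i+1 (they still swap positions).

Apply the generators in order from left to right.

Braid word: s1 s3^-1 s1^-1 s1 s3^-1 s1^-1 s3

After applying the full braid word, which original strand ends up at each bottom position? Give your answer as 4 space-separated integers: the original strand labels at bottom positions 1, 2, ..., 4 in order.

Gen 1 (s1): strand 1 crosses over strand 2. Perm now: [2 1 3 4]
Gen 2 (s3^-1): strand 3 crosses under strand 4. Perm now: [2 1 4 3]
Gen 3 (s1^-1): strand 2 crosses under strand 1. Perm now: [1 2 4 3]
Gen 4 (s1): strand 1 crosses over strand 2. Perm now: [2 1 4 3]
Gen 5 (s3^-1): strand 4 crosses under strand 3. Perm now: [2 1 3 4]
Gen 6 (s1^-1): strand 2 crosses under strand 1. Perm now: [1 2 3 4]
Gen 7 (s3): strand 3 crosses over strand 4. Perm now: [1 2 4 3]

Answer: 1 2 4 3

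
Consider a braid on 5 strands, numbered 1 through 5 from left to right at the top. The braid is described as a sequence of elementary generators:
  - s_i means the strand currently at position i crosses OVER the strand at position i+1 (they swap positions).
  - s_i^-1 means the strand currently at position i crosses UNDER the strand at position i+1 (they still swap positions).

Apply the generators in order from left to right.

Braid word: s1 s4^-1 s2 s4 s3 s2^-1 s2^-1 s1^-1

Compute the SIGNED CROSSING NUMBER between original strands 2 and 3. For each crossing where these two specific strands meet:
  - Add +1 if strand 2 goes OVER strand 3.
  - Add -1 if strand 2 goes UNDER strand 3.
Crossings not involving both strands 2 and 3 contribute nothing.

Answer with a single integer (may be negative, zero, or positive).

Gen 1: crossing 1x2. Both 2&3? no. Sum: 0
Gen 2: crossing 4x5. Both 2&3? no. Sum: 0
Gen 3: crossing 1x3. Both 2&3? no. Sum: 0
Gen 4: crossing 5x4. Both 2&3? no. Sum: 0
Gen 5: crossing 1x4. Both 2&3? no. Sum: 0
Gen 6: crossing 3x4. Both 2&3? no. Sum: 0
Gen 7: crossing 4x3. Both 2&3? no. Sum: 0
Gen 8: 2 under 3. Both 2&3? yes. Contrib: -1. Sum: -1

Answer: -1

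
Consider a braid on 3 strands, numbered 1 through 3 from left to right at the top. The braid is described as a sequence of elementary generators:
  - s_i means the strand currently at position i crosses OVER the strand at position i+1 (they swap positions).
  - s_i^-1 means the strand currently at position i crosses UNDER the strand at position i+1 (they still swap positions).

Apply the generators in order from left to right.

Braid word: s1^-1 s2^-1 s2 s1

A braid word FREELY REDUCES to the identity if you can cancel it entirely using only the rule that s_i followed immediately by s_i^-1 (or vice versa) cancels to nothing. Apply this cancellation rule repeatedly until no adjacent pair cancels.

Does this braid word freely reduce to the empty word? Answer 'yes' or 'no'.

Gen 1 (s1^-1): push. Stack: [s1^-1]
Gen 2 (s2^-1): push. Stack: [s1^-1 s2^-1]
Gen 3 (s2): cancels prior s2^-1. Stack: [s1^-1]
Gen 4 (s1): cancels prior s1^-1. Stack: []
Reduced word: (empty)

Answer: yes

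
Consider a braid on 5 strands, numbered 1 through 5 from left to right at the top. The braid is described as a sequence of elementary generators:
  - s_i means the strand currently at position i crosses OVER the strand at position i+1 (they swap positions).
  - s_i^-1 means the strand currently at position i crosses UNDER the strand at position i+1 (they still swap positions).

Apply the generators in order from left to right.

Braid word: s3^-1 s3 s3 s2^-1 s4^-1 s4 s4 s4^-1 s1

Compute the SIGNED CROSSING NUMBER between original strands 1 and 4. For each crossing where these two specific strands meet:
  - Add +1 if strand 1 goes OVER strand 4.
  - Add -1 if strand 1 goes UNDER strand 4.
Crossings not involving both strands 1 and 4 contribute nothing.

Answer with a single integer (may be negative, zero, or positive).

Answer: 1

Derivation:
Gen 1: crossing 3x4. Both 1&4? no. Sum: 0
Gen 2: crossing 4x3. Both 1&4? no. Sum: 0
Gen 3: crossing 3x4. Both 1&4? no. Sum: 0
Gen 4: crossing 2x4. Both 1&4? no. Sum: 0
Gen 5: crossing 3x5. Both 1&4? no. Sum: 0
Gen 6: crossing 5x3. Both 1&4? no. Sum: 0
Gen 7: crossing 3x5. Both 1&4? no. Sum: 0
Gen 8: crossing 5x3. Both 1&4? no. Sum: 0
Gen 9: 1 over 4. Both 1&4? yes. Contrib: +1. Sum: 1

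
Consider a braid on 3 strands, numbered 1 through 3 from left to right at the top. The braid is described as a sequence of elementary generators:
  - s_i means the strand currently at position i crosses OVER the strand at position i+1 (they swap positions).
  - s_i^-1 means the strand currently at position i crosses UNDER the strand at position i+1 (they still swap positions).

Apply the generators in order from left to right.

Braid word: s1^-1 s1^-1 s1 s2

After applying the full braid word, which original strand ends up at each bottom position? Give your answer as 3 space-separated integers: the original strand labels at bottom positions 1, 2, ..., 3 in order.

Gen 1 (s1^-1): strand 1 crosses under strand 2. Perm now: [2 1 3]
Gen 2 (s1^-1): strand 2 crosses under strand 1. Perm now: [1 2 3]
Gen 3 (s1): strand 1 crosses over strand 2. Perm now: [2 1 3]
Gen 4 (s2): strand 1 crosses over strand 3. Perm now: [2 3 1]

Answer: 2 3 1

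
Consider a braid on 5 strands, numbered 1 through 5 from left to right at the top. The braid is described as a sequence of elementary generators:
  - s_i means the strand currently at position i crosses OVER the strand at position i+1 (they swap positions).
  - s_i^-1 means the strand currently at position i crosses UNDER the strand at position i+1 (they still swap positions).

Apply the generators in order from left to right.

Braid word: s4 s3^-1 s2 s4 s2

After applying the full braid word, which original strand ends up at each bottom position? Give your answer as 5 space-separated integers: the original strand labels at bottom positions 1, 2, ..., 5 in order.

Answer: 1 2 5 4 3

Derivation:
Gen 1 (s4): strand 4 crosses over strand 5. Perm now: [1 2 3 5 4]
Gen 2 (s3^-1): strand 3 crosses under strand 5. Perm now: [1 2 5 3 4]
Gen 3 (s2): strand 2 crosses over strand 5. Perm now: [1 5 2 3 4]
Gen 4 (s4): strand 3 crosses over strand 4. Perm now: [1 5 2 4 3]
Gen 5 (s2): strand 5 crosses over strand 2. Perm now: [1 2 5 4 3]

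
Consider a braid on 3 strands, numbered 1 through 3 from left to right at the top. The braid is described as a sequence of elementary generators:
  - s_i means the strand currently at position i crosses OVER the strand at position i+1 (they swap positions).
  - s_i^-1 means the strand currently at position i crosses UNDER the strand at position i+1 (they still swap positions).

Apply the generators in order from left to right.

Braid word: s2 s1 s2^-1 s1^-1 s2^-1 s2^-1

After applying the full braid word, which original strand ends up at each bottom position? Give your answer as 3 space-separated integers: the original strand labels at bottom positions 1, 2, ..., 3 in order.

Answer: 2 3 1

Derivation:
Gen 1 (s2): strand 2 crosses over strand 3. Perm now: [1 3 2]
Gen 2 (s1): strand 1 crosses over strand 3. Perm now: [3 1 2]
Gen 3 (s2^-1): strand 1 crosses under strand 2. Perm now: [3 2 1]
Gen 4 (s1^-1): strand 3 crosses under strand 2. Perm now: [2 3 1]
Gen 5 (s2^-1): strand 3 crosses under strand 1. Perm now: [2 1 3]
Gen 6 (s2^-1): strand 1 crosses under strand 3. Perm now: [2 3 1]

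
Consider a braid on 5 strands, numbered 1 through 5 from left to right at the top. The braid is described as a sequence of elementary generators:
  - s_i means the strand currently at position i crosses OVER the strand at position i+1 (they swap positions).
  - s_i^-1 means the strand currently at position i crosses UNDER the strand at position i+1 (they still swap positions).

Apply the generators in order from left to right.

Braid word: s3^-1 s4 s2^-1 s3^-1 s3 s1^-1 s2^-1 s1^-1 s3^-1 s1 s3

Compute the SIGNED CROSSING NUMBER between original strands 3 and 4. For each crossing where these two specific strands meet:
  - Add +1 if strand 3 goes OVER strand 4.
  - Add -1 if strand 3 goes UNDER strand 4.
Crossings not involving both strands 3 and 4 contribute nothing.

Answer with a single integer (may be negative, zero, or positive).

Gen 1: 3 under 4. Both 3&4? yes. Contrib: -1. Sum: -1
Gen 2: crossing 3x5. Both 3&4? no. Sum: -1
Gen 3: crossing 2x4. Both 3&4? no. Sum: -1
Gen 4: crossing 2x5. Both 3&4? no. Sum: -1
Gen 5: crossing 5x2. Both 3&4? no. Sum: -1
Gen 6: crossing 1x4. Both 3&4? no. Sum: -1
Gen 7: crossing 1x2. Both 3&4? no. Sum: -1
Gen 8: crossing 4x2. Both 3&4? no. Sum: -1
Gen 9: crossing 1x5. Both 3&4? no. Sum: -1
Gen 10: crossing 2x4. Both 3&4? no. Sum: -1
Gen 11: crossing 5x1. Both 3&4? no. Sum: -1

Answer: -1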